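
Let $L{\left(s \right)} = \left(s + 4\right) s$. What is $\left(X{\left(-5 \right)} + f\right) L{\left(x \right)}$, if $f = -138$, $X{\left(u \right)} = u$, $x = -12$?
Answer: $-13728$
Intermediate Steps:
$L{\left(s \right)} = s \left(4 + s\right)$ ($L{\left(s \right)} = \left(4 + s\right) s = s \left(4 + s\right)$)
$\left(X{\left(-5 \right)} + f\right) L{\left(x \right)} = \left(-5 - 138\right) \left(- 12 \left(4 - 12\right)\right) = - 143 \left(\left(-12\right) \left(-8\right)\right) = \left(-143\right) 96 = -13728$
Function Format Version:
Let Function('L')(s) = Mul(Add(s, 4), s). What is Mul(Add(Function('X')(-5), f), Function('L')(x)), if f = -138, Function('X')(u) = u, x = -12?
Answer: -13728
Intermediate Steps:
Function('L')(s) = Mul(s, Add(4, s)) (Function('L')(s) = Mul(Add(4, s), s) = Mul(s, Add(4, s)))
Mul(Add(Function('X')(-5), f), Function('L')(x)) = Mul(Add(-5, -138), Mul(-12, Add(4, -12))) = Mul(-143, Mul(-12, -8)) = Mul(-143, 96) = -13728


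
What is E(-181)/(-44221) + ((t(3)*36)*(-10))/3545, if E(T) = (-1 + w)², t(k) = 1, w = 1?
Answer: -72/709 ≈ -0.10155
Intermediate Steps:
E(T) = 0 (E(T) = (-1 + 1)² = 0² = 0)
E(-181)/(-44221) + ((t(3)*36)*(-10))/3545 = 0/(-44221) + ((1*36)*(-10))/3545 = 0*(-1/44221) + (36*(-10))*(1/3545) = 0 - 360*1/3545 = 0 - 72/709 = -72/709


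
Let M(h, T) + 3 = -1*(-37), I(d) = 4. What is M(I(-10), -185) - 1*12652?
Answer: -12618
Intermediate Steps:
M(h, T) = 34 (M(h, T) = -3 - 1*(-37) = -3 + 37 = 34)
M(I(-10), -185) - 1*12652 = 34 - 1*12652 = 34 - 12652 = -12618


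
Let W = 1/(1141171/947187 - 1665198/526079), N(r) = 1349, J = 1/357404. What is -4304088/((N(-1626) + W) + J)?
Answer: -1502775575555037642372384/470826277018798318157 ≈ -3191.8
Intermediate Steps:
J = 1/357404 ≈ 2.7980e-6
W = -498295189773/976907799517 (W = 1/(1141171*(1/947187) - 1665198*1/526079) = 1/(1141171/947187 - 1665198/526079) = 1/(-976907799517/498295189773) = -498295189773/976907799517 ≈ -0.51007)
-4304088/((N(-1626) + W) + J) = -4304088/((1349 - 498295189773/976907799517) + 1/357404) = -4304088/(1317350326358660/976907799517 + 1/357404) = -4304088/470826277018798318157/349150755178573868 = -4304088*349150755178573868/470826277018798318157 = -1502775575555037642372384/470826277018798318157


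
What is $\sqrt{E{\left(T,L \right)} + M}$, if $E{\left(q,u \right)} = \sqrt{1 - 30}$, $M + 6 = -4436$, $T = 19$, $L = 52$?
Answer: $\sqrt{-4442 + i \sqrt{29}} \approx 0.0404 + 66.648 i$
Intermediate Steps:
$M = -4442$ ($M = -6 - 4436 = -4442$)
$E{\left(q,u \right)} = i \sqrt{29}$ ($E{\left(q,u \right)} = \sqrt{-29} = i \sqrt{29}$)
$\sqrt{E{\left(T,L \right)} + M} = \sqrt{i \sqrt{29} - 4442} = \sqrt{-4442 + i \sqrt{29}}$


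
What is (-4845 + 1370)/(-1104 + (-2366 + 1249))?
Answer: 3475/2221 ≈ 1.5646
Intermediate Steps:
(-4845 + 1370)/(-1104 + (-2366 + 1249)) = -3475/(-1104 - 1117) = -3475/(-2221) = -3475*(-1/2221) = 3475/2221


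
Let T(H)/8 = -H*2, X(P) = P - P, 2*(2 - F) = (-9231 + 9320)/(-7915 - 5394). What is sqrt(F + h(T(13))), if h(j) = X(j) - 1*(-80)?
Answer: sqrt(58100838770)/26618 ≈ 9.0556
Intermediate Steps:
F = 53325/26618 (F = 2 - (-9231 + 9320)/(2*(-7915 - 5394)) = 2 - 89/(2*(-13309)) = 2 - 89*(-1)/(2*13309) = 2 - 1/2*(-89/13309) = 2 + 89/26618 = 53325/26618 ≈ 2.0033)
X(P) = 0
T(H) = -16*H (T(H) = 8*(-H*2) = 8*(-2*H) = -16*H)
h(j) = 80 (h(j) = 0 - 1*(-80) = 0 + 80 = 80)
sqrt(F + h(T(13))) = sqrt(53325/26618 + 80) = sqrt(2182765/26618) = sqrt(58100838770)/26618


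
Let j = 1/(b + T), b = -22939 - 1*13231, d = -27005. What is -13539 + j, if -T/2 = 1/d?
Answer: -13224500538077/976770848 ≈ -13539.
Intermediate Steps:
T = 2/27005 (T = -2/(-27005) = -2*(-1/27005) = 2/27005 ≈ 7.4060e-5)
b = -36170 (b = -22939 - 13231 = -36170)
j = -27005/976770848 (j = 1/(-36170 + 2/27005) = 1/(-976770848/27005) = -27005/976770848 ≈ -2.7647e-5)
-13539 + j = -13539 - 27005/976770848 = -13224500538077/976770848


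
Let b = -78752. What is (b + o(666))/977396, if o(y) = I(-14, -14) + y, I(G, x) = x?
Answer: -19525/244349 ≈ -0.079906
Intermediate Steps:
o(y) = -14 + y
(b + o(666))/977396 = (-78752 + (-14 + 666))/977396 = (-78752 + 652)*(1/977396) = -78100*1/977396 = -19525/244349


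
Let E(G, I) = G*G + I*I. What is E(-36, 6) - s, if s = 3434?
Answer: -2102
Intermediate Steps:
E(G, I) = G² + I²
E(-36, 6) - s = ((-36)² + 6²) - 1*3434 = (1296 + 36) - 3434 = 1332 - 3434 = -2102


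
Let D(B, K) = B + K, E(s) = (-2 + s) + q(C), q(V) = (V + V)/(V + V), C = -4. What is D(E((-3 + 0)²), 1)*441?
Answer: 3969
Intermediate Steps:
q(V) = 1 (q(V) = (2*V)/((2*V)) = (2*V)*(1/(2*V)) = 1)
E(s) = -1 + s (E(s) = (-2 + s) + 1 = -1 + s)
D(E((-3 + 0)²), 1)*441 = ((-1 + (-3 + 0)²) + 1)*441 = ((-1 + (-3)²) + 1)*441 = ((-1 + 9) + 1)*441 = (8 + 1)*441 = 9*441 = 3969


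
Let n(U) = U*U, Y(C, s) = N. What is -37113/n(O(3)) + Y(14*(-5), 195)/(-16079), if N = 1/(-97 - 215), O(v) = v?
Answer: -20686984135/5016648 ≈ -4123.7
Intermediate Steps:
N = -1/312 (N = 1/(-312) = -1/312 ≈ -0.0032051)
Y(C, s) = -1/312
n(U) = U²
-37113/n(O(3)) + Y(14*(-5), 195)/(-16079) = -37113/(3²) - 1/312/(-16079) = -37113/9 - 1/312*(-1/16079) = -37113*⅑ + 1/5016648 = -12371/3 + 1/5016648 = -20686984135/5016648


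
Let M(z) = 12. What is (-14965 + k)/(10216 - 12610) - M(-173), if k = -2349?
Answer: -5707/1197 ≈ -4.7678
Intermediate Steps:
(-14965 + k)/(10216 - 12610) - M(-173) = (-14965 - 2349)/(10216 - 12610) - 1*12 = -17314/(-2394) - 12 = -17314*(-1/2394) - 12 = 8657/1197 - 12 = -5707/1197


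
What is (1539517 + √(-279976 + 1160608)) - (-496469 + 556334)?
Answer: 1479652 + 54*√302 ≈ 1.4806e+6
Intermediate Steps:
(1539517 + √(-279976 + 1160608)) - (-496469 + 556334) = (1539517 + √880632) - 1*59865 = (1539517 + 54*√302) - 59865 = 1479652 + 54*√302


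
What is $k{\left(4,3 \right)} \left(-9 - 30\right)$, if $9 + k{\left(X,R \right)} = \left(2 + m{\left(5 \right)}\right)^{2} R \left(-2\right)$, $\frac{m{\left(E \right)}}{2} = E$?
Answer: $34047$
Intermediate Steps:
$m{\left(E \right)} = 2 E$
$k{\left(X,R \right)} = -9 - 288 R$ ($k{\left(X,R \right)} = -9 + \left(2 + 2 \cdot 5\right)^{2} R \left(-2\right) = -9 + \left(2 + 10\right)^{2} R \left(-2\right) = -9 + 12^{2} R \left(-2\right) = -9 + 144 R \left(-2\right) = -9 - 288 R$)
$k{\left(4,3 \right)} \left(-9 - 30\right) = \left(-9 - 864\right) \left(-9 - 30\right) = \left(-9 - 864\right) \left(-39\right) = \left(-873\right) \left(-39\right) = 34047$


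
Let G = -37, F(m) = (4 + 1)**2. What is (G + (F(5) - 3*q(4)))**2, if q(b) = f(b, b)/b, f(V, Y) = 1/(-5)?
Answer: 56169/400 ≈ 140.42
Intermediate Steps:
F(m) = 25 (F(m) = 5**2 = 25)
f(V, Y) = -1/5
q(b) = -1/(5*b)
(G + (F(5) - 3*q(4)))**2 = (-37 + (25 - (-3)/(5*4)))**2 = (-37 + (25 - 3*(-1/20)))**2 = (-37 + (25 + 3/20))**2 = (-37 + 503/20)**2 = (-237/20)**2 = 56169/400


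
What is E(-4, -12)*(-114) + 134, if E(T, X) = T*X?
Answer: -5338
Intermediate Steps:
E(-4, -12)*(-114) + 134 = -4*(-12)*(-114) + 134 = 48*(-114) + 134 = -5472 + 134 = -5338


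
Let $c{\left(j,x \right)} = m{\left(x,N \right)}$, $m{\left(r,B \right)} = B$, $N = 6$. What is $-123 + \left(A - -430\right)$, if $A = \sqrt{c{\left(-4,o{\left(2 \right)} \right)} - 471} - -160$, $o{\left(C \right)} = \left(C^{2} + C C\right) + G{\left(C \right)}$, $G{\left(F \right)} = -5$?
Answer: $467 + i \sqrt{465} \approx 467.0 + 21.564 i$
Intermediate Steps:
$o{\left(C \right)} = -5 + 2 C^{2}$ ($o{\left(C \right)} = \left(C^{2} + C C\right) - 5 = \left(C^{2} + C^{2}\right) - 5 = 2 C^{2} - 5 = -5 + 2 C^{2}$)
$c{\left(j,x \right)} = 6$
$A = 160 + i \sqrt{465}$ ($A = \sqrt{6 - 471} - -160 = \sqrt{-465} + 160 = i \sqrt{465} + 160 = 160 + i \sqrt{465} \approx 160.0 + 21.564 i$)
$-123 + \left(A - -430\right) = -123 + \left(\left(160 + i \sqrt{465}\right) - -430\right) = -123 + \left(\left(160 + i \sqrt{465}\right) + 430\right) = -123 + \left(590 + i \sqrt{465}\right) = 467 + i \sqrt{465}$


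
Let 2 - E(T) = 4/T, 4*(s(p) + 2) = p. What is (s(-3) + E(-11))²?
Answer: 289/1936 ≈ 0.14928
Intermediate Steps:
s(p) = -2 + p/4
E(T) = 2 - 4/T
(s(-3) + E(-11))² = ((-2 + (¼)*(-3)) + (2 - 4/(-11)))² = ((-2 - ¾) + (2 - 4*(-1/11)))² = (-11/4 + (2 + 4/11))² = (-11/4 + 26/11)² = (-17/44)² = 289/1936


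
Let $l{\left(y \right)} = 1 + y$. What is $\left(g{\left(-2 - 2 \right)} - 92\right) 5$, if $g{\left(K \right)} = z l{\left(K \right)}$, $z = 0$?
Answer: $-460$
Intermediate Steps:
$g{\left(K \right)} = 0$ ($g{\left(K \right)} = 0 \left(1 + K\right) = 0$)
$\left(g{\left(-2 - 2 \right)} - 92\right) 5 = \left(0 - 92\right) 5 = \left(-92\right) 5 = -460$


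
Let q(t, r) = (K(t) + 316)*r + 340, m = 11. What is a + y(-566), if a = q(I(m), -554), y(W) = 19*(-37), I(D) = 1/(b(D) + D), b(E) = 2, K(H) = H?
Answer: -2281105/13 ≈ -1.7547e+5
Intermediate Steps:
I(D) = 1/(2 + D)
q(t, r) = 340 + r*(316 + t) (q(t, r) = (t + 316)*r + 340 = (316 + t)*r + 340 = r*(316 + t) + 340 = 340 + r*(316 + t))
y(W) = -703
a = -2271966/13 (a = 340 + 316*(-554) - 554/(2 + 11) = 340 - 175064 - 554/13 = -2271966/13 ≈ -1.7477e+5)
a + y(-566) = -2271966/13 - 703 = -2281105/13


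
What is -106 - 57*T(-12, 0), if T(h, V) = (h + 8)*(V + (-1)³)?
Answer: -334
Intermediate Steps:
T(h, V) = (-1 + V)*(8 + h) (T(h, V) = (8 + h)*(V - 1) = (8 + h)*(-1 + V) = (-1 + V)*(8 + h))
-106 - 57*T(-12, 0) = -106 - 57*(-8 - 1*(-12) + 8*0 + 0*(-12)) = -106 - 57*(-8 + 12 + 0 + 0) = -106 - 57*4 = -106 - 228 = -334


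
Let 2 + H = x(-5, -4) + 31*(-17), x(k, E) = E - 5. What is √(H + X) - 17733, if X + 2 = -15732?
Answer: -17733 + 12*I*√113 ≈ -17733.0 + 127.56*I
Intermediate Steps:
X = -15734 (X = -2 - 15732 = -15734)
x(k, E) = -5 + E
H = -538 (H = -2 + ((-5 - 4) + 31*(-17)) = -2 + (-9 - 527) = -2 - 536 = -538)
√(H + X) - 17733 = √(-538 - 15734) - 17733 = √(-16272) - 17733 = 12*I*√113 - 17733 = -17733 + 12*I*√113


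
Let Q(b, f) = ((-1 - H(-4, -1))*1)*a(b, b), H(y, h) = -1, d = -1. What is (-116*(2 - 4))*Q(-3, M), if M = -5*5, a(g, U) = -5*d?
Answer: 0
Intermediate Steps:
a(g, U) = 5 (a(g, U) = -5*(-1) = 5)
M = -25
Q(b, f) = 0 (Q(b, f) = ((-1 - 1*(-1))*1)*5 = ((-1 + 1)*1)*5 = (0*1)*5 = 0*5 = 0)
(-116*(2 - 4))*Q(-3, M) = -116*(2 - 4)*0 = -116*(-2)*0 = -29*(-8)*0 = 232*0 = 0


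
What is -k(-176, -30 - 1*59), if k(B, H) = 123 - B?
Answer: -299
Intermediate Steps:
-k(-176, -30 - 1*59) = -(123 - 1*(-176)) = -(123 + 176) = -1*299 = -299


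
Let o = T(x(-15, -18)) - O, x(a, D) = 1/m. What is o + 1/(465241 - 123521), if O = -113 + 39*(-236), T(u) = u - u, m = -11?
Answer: 3183805241/341720 ≈ 9317.0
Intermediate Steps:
x(a, D) = -1/11 (x(a, D) = 1/(-11) = -1/11)
T(u) = 0
O = -9317 (O = -113 - 9204 = -9317)
o = 9317 (o = 0 - 1*(-9317) = 0 + 9317 = 9317)
o + 1/(465241 - 123521) = 9317 + 1/(465241 - 123521) = 9317 + 1/341720 = 3183805241/341720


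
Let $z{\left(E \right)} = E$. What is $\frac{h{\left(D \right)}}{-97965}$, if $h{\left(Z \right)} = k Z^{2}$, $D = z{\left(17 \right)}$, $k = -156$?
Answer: $\frac{15028}{32655} \approx 0.46021$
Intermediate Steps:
$D = 17$
$h{\left(Z \right)} = - 156 Z^{2}$
$\frac{h{\left(D \right)}}{-97965} = \frac{\left(-156\right) 17^{2}}{-97965} = \left(-156\right) 289 \left(- \frac{1}{97965}\right) = \left(-45084\right) \left(- \frac{1}{97965}\right) = \frac{15028}{32655}$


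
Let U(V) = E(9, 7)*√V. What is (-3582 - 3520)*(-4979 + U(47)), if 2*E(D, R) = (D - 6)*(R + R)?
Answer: 35360858 - 149142*√47 ≈ 3.4338e+7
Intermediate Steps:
E(D, R) = R*(-6 + D) (E(D, R) = ((D - 6)*(R + R))/2 = ((-6 + D)*(2*R))/2 = (2*R*(-6 + D))/2 = R*(-6 + D))
U(V) = 21*√V (U(V) = (7*(-6 + 9))*√V = (7*3)*√V = 21*√V)
(-3582 - 3520)*(-4979 + U(47)) = (-3582 - 3520)*(-4979 + 21*√47) = -7102*(-4979 + 21*√47) = 35360858 - 149142*√47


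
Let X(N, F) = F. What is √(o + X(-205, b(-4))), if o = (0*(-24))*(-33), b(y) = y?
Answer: 2*I ≈ 2.0*I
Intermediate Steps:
o = 0 (o = 0*(-33) = 0)
√(o + X(-205, b(-4))) = √(0 - 4) = √(-4) = 2*I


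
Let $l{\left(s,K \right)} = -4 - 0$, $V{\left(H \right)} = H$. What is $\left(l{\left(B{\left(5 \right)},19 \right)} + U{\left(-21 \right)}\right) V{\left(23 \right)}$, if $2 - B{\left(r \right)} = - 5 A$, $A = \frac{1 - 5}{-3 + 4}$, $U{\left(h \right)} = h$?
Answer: $-575$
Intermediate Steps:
$A = -4$ ($A = - \frac{4}{1} = \left(-4\right) 1 = -4$)
$B{\left(r \right)} = -18$ ($B{\left(r \right)} = 2 - \left(-5\right) \left(-4\right) = 2 - 20 = -18$)
$l{\left(s,K \right)} = -4$ ($l{\left(s,K \right)} = -4 + 0 = -4$)
$\left(l{\left(B{\left(5 \right)},19 \right)} + U{\left(-21 \right)}\right) V{\left(23 \right)} = \left(-4 - 21\right) 23 = \left(-25\right) 23 = -575$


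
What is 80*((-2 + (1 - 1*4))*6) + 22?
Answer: -2378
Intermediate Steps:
80*((-2 + (1 - 1*4))*6) + 22 = 80*((-2 + (1 - 4))*6) + 22 = 80*((-2 - 3)*6) + 22 = 80*(-5*6) + 22 = 80*(-30) + 22 = -2400 + 22 = -2378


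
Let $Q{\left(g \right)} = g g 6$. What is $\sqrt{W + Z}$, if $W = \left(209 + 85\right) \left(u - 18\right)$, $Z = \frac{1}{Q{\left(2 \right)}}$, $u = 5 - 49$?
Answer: $\frac{i \sqrt{2624826}}{12} \approx 135.01 i$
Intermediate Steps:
$u = -44$ ($u = 5 - 49 = -44$)
$Q{\left(g \right)} = 6 g^{2}$ ($Q{\left(g \right)} = g^{2} \cdot 6 = 6 g^{2}$)
$Z = \frac{1}{24}$ ($Z = \frac{1}{6 \cdot 2^{2}} = \frac{1}{6 \cdot 4} = \frac{1}{24} \approx 0.041667$)
$W = -18228$ ($W = \left(209 + 85\right) \left(-44 - 18\right) = 294 \left(-62\right) = -18228$)
$\sqrt{W + Z} = \sqrt{-18228 + \frac{1}{24}} = \sqrt{- \frac{437471}{24}} = \frac{i \sqrt{2624826}}{12}$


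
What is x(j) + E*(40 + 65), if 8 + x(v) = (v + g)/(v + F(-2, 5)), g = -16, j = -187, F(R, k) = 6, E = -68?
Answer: -1293585/181 ≈ -7146.9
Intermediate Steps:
x(v) = -8 + (-16 + v)/(6 + v) (x(v) = -8 + (v - 16)/(v + 6) = -8 + (-16 + v)/(6 + v))
x(j) + E*(40 + 65) = (-64 - 7*(-187))/(6 - 187) - 68*(40 + 65) = (-64 + 1309)/(-181) - 68*105 = -1/181*1245 - 7140 = -1245/181 - 7140 = -1293585/181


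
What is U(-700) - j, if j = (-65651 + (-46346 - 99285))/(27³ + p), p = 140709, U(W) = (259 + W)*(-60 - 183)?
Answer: 8594149589/80196 ≈ 1.0716e+5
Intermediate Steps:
U(W) = -62937 - 243*W (U(W) = (259 + W)*(-243) = -62937 - 243*W)
j = -105641/80196 (j = (-65651 + (-46346 - 99285))/(27³ + 140709) = (-65651 - 145631)/(19683 + 140709) = -211282/160392 = -211282*1/160392 = -105641/80196 ≈ -1.3173)
U(-700) - j = (-62937 - 243*(-700)) - 1*(-105641/80196) = (-62937 + 170100) + 105641/80196 = 107163 + 105641/80196 = 8594149589/80196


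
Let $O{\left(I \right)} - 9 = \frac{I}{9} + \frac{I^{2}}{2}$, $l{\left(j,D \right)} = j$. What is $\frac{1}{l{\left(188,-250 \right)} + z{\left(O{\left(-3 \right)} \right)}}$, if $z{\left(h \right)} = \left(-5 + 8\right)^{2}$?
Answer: $\frac{1}{197} \approx 0.0050761$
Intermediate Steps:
$O{\left(I \right)} = 9 + \frac{I^{2}}{2} + \frac{I}{9}$ ($O{\left(I \right)} = 9 + \left(\frac{I}{9} + \frac{I^{2}}{2}\right) = 9 + \left(\frac{I^{2}}{2} + \frac{I}{9}\right) = 9 + \frac{I^{2}}{2} + \frac{I}{9}$)
$z{\left(h \right)} = 9$ ($z{\left(h \right)} = 3^{2} = 9$)
$\frac{1}{l{\left(188,-250 \right)} + z{\left(O{\left(-3 \right)} \right)}} = \frac{1}{188 + 9} = \frac{1}{197}$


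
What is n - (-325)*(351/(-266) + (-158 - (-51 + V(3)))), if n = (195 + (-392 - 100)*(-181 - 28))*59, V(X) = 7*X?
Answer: 1605663287/266 ≈ 6.0363e+6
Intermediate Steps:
n = 6078357 (n = (195 - 492*(-209))*59 = (195 + 102828)*59 = 103023*59 = 6078357)
n - (-325)*(351/(-266) + (-158 - (-51 + V(3)))) = 6078357 - (-325)*(351/(-266) + (-158 - (-51 + 7*3))) = 6078357 - (-325)*(351*(-1/266) + (-158 - (-51 + 21))) = 6078357 - (-325)*(-351/266 + (-158 - 1*(-30))) = 6078357 - (-325)*(-351/266 + (-158 + 30)) = 6078357 - (-325)*(-351/266 - 128) = 6078357 - (-325)*(-34399)/266 = 6078357 - 1*11179675/266 = 6078357 - 11179675/266 = 1605663287/266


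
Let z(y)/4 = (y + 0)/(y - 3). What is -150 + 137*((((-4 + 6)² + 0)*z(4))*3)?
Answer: 26154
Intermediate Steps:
z(y) = 4*y/(-3 + y) (z(y) = 4*((y + 0)/(y - 3)) = 4*(y/(-3 + y)) = 4*y/(-3 + y))
-150 + 137*((((-4 + 6)² + 0)*z(4))*3) = -150 + 137*((((-4 + 6)² + 0)*(4*4/(-3 + 4)))*3) = -150 + 137*(((2² + 0)*(4*4/1))*3) = -150 + 137*(((4 + 0)*(4*4*1))*3) = -150 + 137*((4*16)*3) = -150 + 137*(64*3) = -150 + 137*192 = -150 + 26304 = 26154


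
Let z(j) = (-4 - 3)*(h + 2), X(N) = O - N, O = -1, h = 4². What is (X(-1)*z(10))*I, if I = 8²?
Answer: 0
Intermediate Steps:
h = 16
I = 64
X(N) = -1 - N
z(j) = -126 (z(j) = (-4 - 3)*(16 + 2) = -7*18 = -126)
(X(-1)*z(10))*I = ((-1 - 1*(-1))*(-126))*64 = ((-1 + 1)*(-126))*64 = (0*(-126))*64 = 0*64 = 0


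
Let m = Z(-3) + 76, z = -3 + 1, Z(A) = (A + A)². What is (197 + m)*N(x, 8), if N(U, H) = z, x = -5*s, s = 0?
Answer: -618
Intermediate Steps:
Z(A) = 4*A² (Z(A) = (2*A)² = 4*A²)
z = -2
x = 0 (x = -5*0 = 0)
N(U, H) = -2
m = 112 (m = 4*(-3)² + 76 = 4*9 + 76 = 36 + 76 = 112)
(197 + m)*N(x, 8) = (197 + 112)*(-2) = 309*(-2) = -618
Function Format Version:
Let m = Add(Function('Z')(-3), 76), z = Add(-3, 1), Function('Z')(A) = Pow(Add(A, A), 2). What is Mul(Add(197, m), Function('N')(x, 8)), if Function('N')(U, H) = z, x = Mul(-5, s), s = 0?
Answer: -618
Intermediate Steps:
Function('Z')(A) = Mul(4, Pow(A, 2)) (Function('Z')(A) = Pow(Mul(2, A), 2) = Mul(4, Pow(A, 2)))
z = -2
x = 0 (x = Mul(-5, 0) = 0)
Function('N')(U, H) = -2
m = 112 (m = Add(Mul(4, Pow(-3, 2)), 76) = Add(Mul(4, 9), 76) = Add(36, 76) = 112)
Mul(Add(197, m), Function('N')(x, 8)) = Mul(Add(197, 112), -2) = Mul(309, -2) = -618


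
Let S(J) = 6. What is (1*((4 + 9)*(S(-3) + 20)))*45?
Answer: 15210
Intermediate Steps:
(1*((4 + 9)*(S(-3) + 20)))*45 = (1*((4 + 9)*(6 + 20)))*45 = (1*(13*26))*45 = (1*338)*45 = 338*45 = 15210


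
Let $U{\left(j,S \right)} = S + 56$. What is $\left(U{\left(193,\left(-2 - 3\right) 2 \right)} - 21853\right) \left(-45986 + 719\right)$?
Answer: $987137469$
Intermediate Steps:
$U{\left(j,S \right)} = 56 + S$
$\left(U{\left(193,\left(-2 - 3\right) 2 \right)} - 21853\right) \left(-45986 + 719\right) = \left(\left(56 + \left(-2 - 3\right) 2\right) - 21853\right) \left(-45986 + 719\right) = \left(\left(56 - 10\right) - 21853\right) \left(-45267\right) = \left(46 - 21853\right) \left(-45267\right) = \left(-21807\right) \left(-45267\right) = 987137469$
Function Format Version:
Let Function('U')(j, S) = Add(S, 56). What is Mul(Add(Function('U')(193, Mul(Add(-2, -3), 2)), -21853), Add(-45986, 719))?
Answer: 987137469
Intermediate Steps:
Function('U')(j, S) = Add(56, S)
Mul(Add(Function('U')(193, Mul(Add(-2, -3), 2)), -21853), Add(-45986, 719)) = Mul(Add(Add(56, Mul(Add(-2, -3), 2)), -21853), Add(-45986, 719)) = Mul(Add(Add(56, Mul(-5, 2)), -21853), -45267) = Mul(Add(Add(56, -10), -21853), -45267) = Mul(Add(46, -21853), -45267) = Mul(-21807, -45267) = 987137469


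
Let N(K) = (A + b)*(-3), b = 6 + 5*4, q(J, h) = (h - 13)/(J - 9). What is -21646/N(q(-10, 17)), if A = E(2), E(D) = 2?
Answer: 10823/42 ≈ 257.69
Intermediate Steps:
q(J, h) = (-13 + h)/(-9 + J)
b = 26 (b = 6 + 20 = 26)
A = 2
N(K) = -84 (N(K) = (2 + 26)*(-3) = 28*(-3) = -84)
-21646/N(q(-10, 17)) = -21646/(-84) = -21646*(-1/84) = 10823/42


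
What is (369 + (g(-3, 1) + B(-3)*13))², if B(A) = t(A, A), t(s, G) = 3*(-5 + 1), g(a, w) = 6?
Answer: 47961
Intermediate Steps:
t(s, G) = -12 (t(s, G) = 3*(-4) = -12)
B(A) = -12
(369 + (g(-3, 1) + B(-3)*13))² = (369 + (6 - 12*13))² = (369 + (6 - 156))² = (369 - 150)² = 219² = 47961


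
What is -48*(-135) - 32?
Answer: 6448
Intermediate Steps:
-48*(-135) - 32 = 6480 - 32 = 6448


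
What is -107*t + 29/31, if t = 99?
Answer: -328354/31 ≈ -10592.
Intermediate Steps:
-107*t + 29/31 = -107*99 + 29/31 = -10593 + 29*(1/31) = -10593 + 29/31 = -328354/31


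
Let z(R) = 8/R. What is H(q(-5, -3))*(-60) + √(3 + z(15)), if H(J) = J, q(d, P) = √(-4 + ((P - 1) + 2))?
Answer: √795/15 - 60*I*√6 ≈ 1.8797 - 146.97*I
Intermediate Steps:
q(d, P) = √(-3 + P) (q(d, P) = √(-4 + ((-1 + P) + 2)) = √(-4 + (1 + P)) = √(-3 + P))
H(q(-5, -3))*(-60) + √(3 + z(15)) = √(-3 - 3)*(-60) + √(3 + 8/15) = √(-6)*(-60) + √(3 + 8*(1/15)) = (I*√6)*(-60) + √(3 + 8/15) = -60*I*√6 + √(53/15) = -60*I*√6 + √795/15 = √795/15 - 60*I*√6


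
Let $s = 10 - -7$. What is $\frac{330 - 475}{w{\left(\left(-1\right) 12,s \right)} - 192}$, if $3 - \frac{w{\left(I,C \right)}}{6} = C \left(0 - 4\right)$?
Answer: $- \frac{145}{234} \approx -0.61966$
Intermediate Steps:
$s = 17$ ($s = 10 + 7 = 17$)
$w{\left(I,C \right)} = 18 + 24 C$ ($w{\left(I,C \right)} = 18 - 6 C \left(0 - 4\right) = 18 - 6 C \left(-4\right) = 18 - 6 \left(- 4 C\right) = 18 + 24 C$)
$\frac{330 - 475}{w{\left(\left(-1\right) 12,s \right)} - 192} = \frac{330 - 475}{\left(18 + 24 \cdot 17\right) - 192} = - \frac{145}{\left(18 + 408\right) - 192} = - \frac{145}{426 - 192} = - \frac{145}{234}$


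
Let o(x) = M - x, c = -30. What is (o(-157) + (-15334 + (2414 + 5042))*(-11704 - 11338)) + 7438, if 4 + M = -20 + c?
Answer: 181532417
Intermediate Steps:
M = -54 (M = -4 + (-20 - 30) = -4 - 50 = -54)
o(x) = -54 - x
(o(-157) + (-15334 + (2414 + 5042))*(-11704 - 11338)) + 7438 = ((-54 - 1*(-157)) + (-15334 + (2414 + 5042))*(-11704 - 11338)) + 7438 = ((-54 + 157) + (-15334 + 7456)*(-23042)) + 7438 = (103 - 7878*(-23042)) + 7438 = (103 + 181524876) + 7438 = 181524979 + 7438 = 181532417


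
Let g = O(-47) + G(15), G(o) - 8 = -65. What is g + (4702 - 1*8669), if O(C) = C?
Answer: -4071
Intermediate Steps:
G(o) = -57 (G(o) = 8 - 65 = -57)
g = -104 (g = -47 - 57 = -104)
g + (4702 - 1*8669) = -104 + (4702 - 1*8669) = -104 + (4702 - 8669) = -104 - 3967 = -4071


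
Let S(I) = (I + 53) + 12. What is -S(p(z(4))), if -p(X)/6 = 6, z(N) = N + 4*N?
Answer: -29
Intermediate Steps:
z(N) = 5*N
p(X) = -36 (p(X) = -6*6 = -36)
S(I) = 65 + I (S(I) = (53 + I) + 12 = 65 + I)
-S(p(z(4))) = -(65 - 36) = -1*29 = -29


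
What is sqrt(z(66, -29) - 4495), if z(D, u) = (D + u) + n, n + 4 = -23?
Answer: I*sqrt(4485) ≈ 66.97*I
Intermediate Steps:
n = -27 (n = -4 - 23 = -27)
z(D, u) = -27 + D + u (z(D, u) = (D + u) - 27 = -27 + D + u)
sqrt(z(66, -29) - 4495) = sqrt((-27 + 66 - 29) - 4495) = sqrt(10 - 4495) = sqrt(-4485) = I*sqrt(4485)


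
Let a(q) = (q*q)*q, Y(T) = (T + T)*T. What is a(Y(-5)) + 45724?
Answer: 170724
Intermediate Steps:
Y(T) = 2*T**2 (Y(T) = (2*T)*T = 2*T**2)
a(q) = q**3 (a(q) = q**2*q = q**3)
a(Y(-5)) + 45724 = (2*(-5)**2)**3 + 45724 = (2*25)**3 + 45724 = 50**3 + 45724 = 125000 + 45724 = 170724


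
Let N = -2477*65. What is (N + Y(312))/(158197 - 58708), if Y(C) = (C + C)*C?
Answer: 2591/7653 ≈ 0.33856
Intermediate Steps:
N = -161005
Y(C) = 2*C² (Y(C) = (2*C)*C = 2*C²)
(N + Y(312))/(158197 - 58708) = (-161005 + 2*312²)/(158197 - 58708) = (-161005 + 2*97344)/99489 = (-161005 + 194688)*(1/99489) = 33683*(1/99489) = 2591/7653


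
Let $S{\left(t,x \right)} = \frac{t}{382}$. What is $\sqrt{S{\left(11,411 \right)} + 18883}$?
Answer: $\frac{\sqrt{2755487094}}{382} \approx 137.42$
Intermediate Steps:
$S{\left(t,x \right)} = \frac{t}{382}$ ($S{\left(t,x \right)} = t \frac{1}{382} = \frac{t}{382}$)
$\sqrt{S{\left(11,411 \right)} + 18883} = \sqrt{\frac{1}{382} \cdot 11 + 18883} = \sqrt{\frac{11}{382} + 18883} = \sqrt{\frac{7213317}{382}} = \frac{\sqrt{2755487094}}{382}$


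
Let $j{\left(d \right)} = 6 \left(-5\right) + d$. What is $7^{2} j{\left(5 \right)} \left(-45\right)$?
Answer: $55125$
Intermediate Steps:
$j{\left(d \right)} = -30 + d$
$7^{2} j{\left(5 \right)} \left(-45\right) = 7^{2} \left(-30 + 5\right) \left(-45\right) = 49 \left(-25\right) \left(-45\right) = \left(-1225\right) \left(-45\right) = 55125$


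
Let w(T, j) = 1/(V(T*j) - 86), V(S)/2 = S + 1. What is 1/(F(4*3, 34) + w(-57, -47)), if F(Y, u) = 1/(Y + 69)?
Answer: 47466/595 ≈ 79.775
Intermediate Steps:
V(S) = 2 + 2*S (V(S) = 2*(S + 1) = 2*(1 + S) = 2 + 2*S)
F(Y, u) = 1/(69 + Y)
w(T, j) = 1/(-84 + 2*T*j) (w(T, j) = 1/((2 + 2*(T*j)) - 86) = 1/((2 + 2*T*j) - 86) = 1/(-84 + 2*T*j))
1/(F(4*3, 34) + w(-57, -47)) = 1/(1/(69 + 4*3) + 1/(2*(-42 - 57*(-47)))) = 1/(1/(69 + 12) + 1/(2*(-42 + 2679))) = 1/(1/81 + (1/2)/2637) = 1/(1/81 + (1/2)*(1/2637)) = 1/(1/81 + 1/5274) = 1/(595/47466) = 47466/595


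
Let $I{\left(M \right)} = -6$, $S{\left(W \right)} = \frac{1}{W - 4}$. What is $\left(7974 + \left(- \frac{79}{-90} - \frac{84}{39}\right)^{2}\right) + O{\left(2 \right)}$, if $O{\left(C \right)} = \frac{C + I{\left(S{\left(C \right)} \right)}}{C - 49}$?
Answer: $\frac{513143845103}{64338300} \approx 7975.7$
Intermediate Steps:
$S{\left(W \right)} = \frac{1}{-4 + W}$
$O{\left(C \right)} = \frac{-6 + C}{-49 + C}$ ($O{\left(C \right)} = \frac{C - 6}{C - 49} = \frac{-6 + C}{-49 + C}$)
$\left(7974 + \left(- \frac{79}{-90} - \frac{84}{39}\right)^{2}\right) + O{\left(2 \right)} = \left(7974 + \left(- \frac{79}{-90} - \frac{84}{39}\right)^{2}\right) + \frac{-6 + 2}{-49 + 2} = \left(7974 + \left(\left(-79\right) \left(- \frac{1}{90}\right) - \frac{28}{13}\right)^{2}\right) + \frac{1}{-47} \left(-4\right) = \left(7974 + \left(\frac{79}{90} - \frac{28}{13}\right)^{2}\right) - - \frac{4}{47} = \left(7974 + \left(- \frac{1493}{1170}\right)^{2}\right) + \frac{4}{47} = \left(7974 + \frac{2229049}{1368900}\right) + \frac{4}{47} = \frac{10917837649}{1368900} + \frac{4}{47} = \frac{513143845103}{64338300}$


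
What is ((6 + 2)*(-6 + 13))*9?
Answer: 504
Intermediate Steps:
((6 + 2)*(-6 + 13))*9 = (8*7)*9 = 56*9 = 504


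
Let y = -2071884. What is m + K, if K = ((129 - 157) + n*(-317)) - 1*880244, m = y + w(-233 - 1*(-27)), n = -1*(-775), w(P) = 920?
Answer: -3196911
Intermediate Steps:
n = 775
m = -2070964 (m = -2071884 + 920 = -2070964)
K = -1125947 (K = ((129 - 157) + 775*(-317)) - 1*880244 = (-28 - 245675) - 880244 = -245703 - 880244 = -1125947)
m + K = -2070964 - 1125947 = -3196911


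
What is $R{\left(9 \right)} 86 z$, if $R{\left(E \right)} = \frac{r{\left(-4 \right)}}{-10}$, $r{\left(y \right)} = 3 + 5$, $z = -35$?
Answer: $2408$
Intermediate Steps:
$r{\left(y \right)} = 8$
$R{\left(E \right)} = - \frac{4}{5}$ ($R{\left(E \right)} = \frac{8}{-10} = 8 \left(- \frac{1}{10}\right) = - \frac{4}{5}$)
$R{\left(9 \right)} 86 z = \left(- \frac{4}{5}\right) 86 \left(-35\right) = \left(- \frac{344}{5}\right) \left(-35\right) = 2408$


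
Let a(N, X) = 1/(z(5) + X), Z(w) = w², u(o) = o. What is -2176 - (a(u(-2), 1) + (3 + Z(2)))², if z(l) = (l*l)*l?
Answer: -35325865/15876 ≈ -2225.1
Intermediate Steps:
z(l) = l³ (z(l) = l²*l = l³)
a(N, X) = 1/(125 + X) (a(N, X) = 1/(5³ + X) = 1/(125 + X))
-2176 - (a(u(-2), 1) + (3 + Z(2)))² = -2176 - (1/(125 + 1) + (3 + 2²))² = -2176 - (1/126 + (3 + 4))² = -2176 - (1/126 + 7)² = -2176 - (883/126)² = -2176 - 1*779689/15876 = -2176 - 779689/15876 = -35325865/15876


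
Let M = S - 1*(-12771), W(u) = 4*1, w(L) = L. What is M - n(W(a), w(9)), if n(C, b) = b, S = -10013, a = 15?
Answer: 2749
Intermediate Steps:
W(u) = 4
M = 2758 (M = -10013 - 1*(-12771) = -10013 + 12771 = 2758)
M - n(W(a), w(9)) = 2758 - 1*9 = 2758 - 9 = 2749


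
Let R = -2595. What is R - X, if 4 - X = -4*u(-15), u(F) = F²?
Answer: -3499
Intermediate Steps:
X = 904 (X = 4 - (-4)*(-15)² = 4 - (-4)*225 = 4 - 1*(-900) = 4 + 900 = 904)
R - X = -2595 - 1*904 = -2595 - 904 = -3499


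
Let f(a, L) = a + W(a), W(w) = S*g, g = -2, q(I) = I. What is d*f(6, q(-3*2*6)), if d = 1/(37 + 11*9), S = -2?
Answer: 5/68 ≈ 0.073529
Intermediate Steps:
W(w) = 4 (W(w) = -2*(-2) = 4)
f(a, L) = 4 + a (f(a, L) = a + 4 = 4 + a)
d = 1/136 (d = 1/(37 + 99) = 1/136 ≈ 0.0073529)
d*f(6, q(-3*2*6)) = (4 + 6)/136 = (1/136)*10 = 5/68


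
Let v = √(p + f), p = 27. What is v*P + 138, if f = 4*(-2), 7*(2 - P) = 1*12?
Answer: 138 + 2*√19/7 ≈ 139.25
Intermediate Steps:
P = 2/7 (P = 2 - 12/7 = 2/7 ≈ 0.28571)
f = -8
v = √19 (v = √(27 - 8) = √19 ≈ 4.3589)
v*P + 138 = √19*(2/7) + 138 = 2*√19/7 + 138 = 138 + 2*√19/7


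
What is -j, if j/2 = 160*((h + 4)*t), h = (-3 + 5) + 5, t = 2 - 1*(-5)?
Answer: -24640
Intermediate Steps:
t = 7 (t = 2 + 5 = 7)
h = 7 (h = 2 + 5 = 7)
j = 24640 (j = 2*(160*((7 + 4)*7)) = 2*(160*(11*7)) = 2*(160*77) = 2*12320 = 24640)
-j = -1*24640 = -24640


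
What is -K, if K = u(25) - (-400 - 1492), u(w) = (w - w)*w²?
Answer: -1892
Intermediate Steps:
u(w) = 0 (u(w) = 0*w² = 0)
K = 1892 (K = 0 - (-400 - 1492) = 0 - 1*(-1892) = 0 + 1892 = 1892)
-K = -1*1892 = -1892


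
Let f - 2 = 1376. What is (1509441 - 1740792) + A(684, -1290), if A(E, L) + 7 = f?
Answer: -229980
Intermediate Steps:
f = 1378 (f = 2 + 1376 = 1378)
A(E, L) = 1371 (A(E, L) = -7 + 1378 = 1371)
(1509441 - 1740792) + A(684, -1290) = (1509441 - 1740792) + 1371 = -231351 + 1371 = -229980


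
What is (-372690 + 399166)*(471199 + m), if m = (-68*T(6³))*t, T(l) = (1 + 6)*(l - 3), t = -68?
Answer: 195011175508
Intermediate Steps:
T(l) = -21 + 7*l (T(l) = 7*(-3 + l) = -21 + 7*l)
m = 6894384 (m = -68*(-21 + 7*6³)*(-68) = -68*(-21 + 7*216)*(-68) = -68*(-21 + 1512)*(-68) = -68*1491*(-68) = -101388*(-68) = 6894384)
(-372690 + 399166)*(471199 + m) = (-372690 + 399166)*(471199 + 6894384) = 26476*7365583 = 195011175508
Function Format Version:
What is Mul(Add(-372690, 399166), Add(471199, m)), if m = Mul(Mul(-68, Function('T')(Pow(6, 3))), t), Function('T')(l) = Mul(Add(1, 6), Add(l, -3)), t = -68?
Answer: 195011175508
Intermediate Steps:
Function('T')(l) = Add(-21, Mul(7, l)) (Function('T')(l) = Mul(7, Add(-3, l)) = Add(-21, Mul(7, l)))
m = 6894384 (m = Mul(Mul(-68, Add(-21, Mul(7, Pow(6, 3)))), -68) = Mul(Mul(-68, Add(-21, Mul(7, 216))), -68) = Mul(Mul(-68, Add(-21, 1512)), -68) = Mul(Mul(-68, 1491), -68) = Mul(-101388, -68) = 6894384)
Mul(Add(-372690, 399166), Add(471199, m)) = Mul(Add(-372690, 399166), Add(471199, 6894384)) = Mul(26476, 7365583) = 195011175508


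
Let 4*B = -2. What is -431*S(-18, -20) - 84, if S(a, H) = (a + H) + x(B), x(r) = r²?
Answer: 64745/4 ≈ 16186.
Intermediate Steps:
B = -½ (B = (¼)*(-2) = -½ ≈ -0.50000)
S(a, H) = ¼ + H + a (S(a, H) = (a + H) + (-½)² = (H + a) + ¼ = ¼ + H + a)
-431*S(-18, -20) - 84 = -431*(¼ - 20 - 18) - 84 = -431*(-151/4) - 84 = 65081/4 - 84 = 64745/4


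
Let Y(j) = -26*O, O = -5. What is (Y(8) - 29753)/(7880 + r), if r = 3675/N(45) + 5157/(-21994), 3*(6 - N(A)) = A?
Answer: -1954584786/492980039 ≈ -3.9648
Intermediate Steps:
Y(j) = 130 (Y(j) = -26*(-5) = 130)
N(A) = 6 - A/3
r = -26958121/65982 (r = 3675/(6 - ⅓*45) + 5157/(-21994) = 3675/(6 - 15) + 5157*(-1/21994) = 3675/(-9) - 5157/21994 = 3675*(-⅑) - 5157/21994 = -1225/3 - 5157/21994 = -26958121/65982 ≈ -408.57)
(Y(8) - 29753)/(7880 + r) = (130 - 29753)/(7880 - 26958121/65982) = -29623/492980039/65982 = -29623*65982/492980039 = -1954584786/492980039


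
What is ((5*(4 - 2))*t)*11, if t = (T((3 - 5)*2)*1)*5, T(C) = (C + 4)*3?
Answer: 0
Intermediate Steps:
T(C) = 12 + 3*C (T(C) = (4 + C)*3 = 12 + 3*C)
t = 0 (t = ((12 + 3*((3 - 5)*2))*1)*5 = ((12 + 3*(-2*2))*1)*5 = ((12 + 3*(-4))*1)*5 = ((12 - 12)*1)*5 = (0*1)*5 = 0*5 = 0)
((5*(4 - 2))*t)*11 = ((5*(4 - 2))*0)*11 = ((5*2)*0)*11 = (10*0)*11 = 0*11 = 0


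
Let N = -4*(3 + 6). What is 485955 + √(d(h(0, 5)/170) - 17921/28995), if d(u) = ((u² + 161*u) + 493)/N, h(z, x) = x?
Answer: 485955 + I*√56150526339655/1971660 ≈ 4.8596e+5 + 3.8005*I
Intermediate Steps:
N = -36 (N = -4*9 = -36)
d(u) = -493/36 - 161*u/36 - u²/36 (d(u) = ((u² + 161*u) + 493)/(-36) = (493 + u² + 161*u)*(-1/36) = -493/36 - 161*u/36 - u²/36)
485955 + √(d(h(0, 5)/170) - 17921/28995) = 485955 + √((-493/36 - 805/(36*170) - (5/170)²/36) - 17921/28995) = 485955 + √((-493/36 - 805/(36*170) - (5*(1/170))²/36) - 17921*1/28995) = 485955 + √((-493/36 - 161/36*1/34 - (1/34)²/36) - 17921/28995) = 485955 + √((-493/36 - 161/1224 - 1/36*1/1156) - 17921/28995) = 485955 + √((-493/36 - 161/1224 - 1/41616) - 17921/28995) = 485955 + √(-575383/41616 - 17921/28995) = 485955 + √(-5809676807/402218640) = 485955 + I*√56150526339655/1971660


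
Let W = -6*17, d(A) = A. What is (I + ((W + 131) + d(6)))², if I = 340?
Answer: 140625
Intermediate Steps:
W = -102
(I + ((W + 131) + d(6)))² = (340 + ((-102 + 131) + 6))² = (340 + (29 + 6))² = (340 + 35)² = 375² = 140625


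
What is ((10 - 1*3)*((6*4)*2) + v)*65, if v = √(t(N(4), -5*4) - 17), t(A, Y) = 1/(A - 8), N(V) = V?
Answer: 21840 + 65*I*√69/2 ≈ 21840.0 + 269.97*I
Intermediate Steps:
t(A, Y) = 1/(-8 + A)
v = I*√69/2 (v = √(1/(-8 + 4) - 17) = √(1/(-4) - 17) = √(-¼ - 17) = √(-69/4) = I*√69/2 ≈ 4.1533*I)
((10 - 1*3)*((6*4)*2) + v)*65 = ((10 - 1*3)*((6*4)*2) + I*√69/2)*65 = ((10 - 3)*(24*2) + I*√69/2)*65 = (7*48 + I*√69/2)*65 = (336 + I*√69/2)*65 = 21840 + 65*I*√69/2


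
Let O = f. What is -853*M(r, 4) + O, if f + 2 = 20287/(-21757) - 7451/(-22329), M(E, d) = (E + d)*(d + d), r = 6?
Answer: -33153076997842/485812053 ≈ -68243.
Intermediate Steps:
M(E, d) = 2*d*(E + d) (M(E, d) = (E + d)*(2*d) = 2*d*(E + d))
f = -1262501122/485812053 (f = -2 + (20287/(-21757) - 7451/(-22329)) = -2 + (20287*(-1/21757) - 7451*(-1/22329)) = -2 + (-20287/21757 + 7451/22329) = -2 - 290877016/485812053 = -1262501122/485812053 ≈ -2.5987)
O = -1262501122/485812053 ≈ -2.5987
-853*M(r, 4) + O = -1706*4*(6 + 4) - 1262501122/485812053 = -1706*4*10 - 1262501122/485812053 = -853*80 - 1262501122/485812053 = -68240 - 1262501122/485812053 = -33153076997842/485812053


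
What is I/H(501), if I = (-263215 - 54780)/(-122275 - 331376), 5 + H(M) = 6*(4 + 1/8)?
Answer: 1271980/35838429 ≈ 0.035492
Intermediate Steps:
H(M) = 79/4 (H(M) = -5 + 6*(4 + 1/8) = -5 + 6*(4 + ⅛) = -5 + 6*(33/8) = -5 + 99/4 = 79/4)
I = 317995/453651 (I = -317995/(-453651) = -317995*(-1/453651) = 317995/453651 ≈ 0.70097)
I/H(501) = 317995/(453651*(79/4)) = (317995/453651)*(4/79) = 1271980/35838429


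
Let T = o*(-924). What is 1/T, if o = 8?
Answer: -1/7392 ≈ -0.00013528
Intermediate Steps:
T = -7392 (T = 8*(-924) = -7392)
1/T = 1/(-7392) = -1/7392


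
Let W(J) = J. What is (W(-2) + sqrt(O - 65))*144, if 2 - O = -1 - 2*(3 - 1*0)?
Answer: -288 + 288*I*sqrt(14) ≈ -288.0 + 1077.6*I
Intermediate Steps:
O = 9 (O = 2 - (-1 - 2*(3 - 1*0)) = 2 - (-1 - 2*(3 + 0)) = 2 - (-1 - 2*3) = 2 - (-1 - 6) = 2 - 1*(-7) = 2 + 7 = 9)
(W(-2) + sqrt(O - 65))*144 = (-2 + sqrt(9 - 65))*144 = (-2 + sqrt(-56))*144 = (-2 + 2*I*sqrt(14))*144 = -288 + 288*I*sqrt(14)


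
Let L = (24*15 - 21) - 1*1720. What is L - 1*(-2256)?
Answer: 875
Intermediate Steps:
L = -1381 (L = (360 - 21) - 1720 = 339 - 1720 = -1381)
L - 1*(-2256) = -1381 - 1*(-2256) = -1381 + 2256 = 875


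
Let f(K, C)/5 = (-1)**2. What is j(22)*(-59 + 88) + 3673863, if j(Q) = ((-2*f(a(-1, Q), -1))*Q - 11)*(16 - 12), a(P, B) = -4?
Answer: 3647067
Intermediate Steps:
f(K, C) = 5 (f(K, C) = 5*(-1)**2 = 5*1 = 5)
j(Q) = -44 - 40*Q (j(Q) = ((-2*5)*Q - 11)*(16 - 12) = (-10*Q - 11)*4 = (-11 - 10*Q)*4 = -44 - 40*Q)
j(22)*(-59 + 88) + 3673863 = (-44 - 40*22)*(-59 + 88) + 3673863 = (-44 - 880)*29 + 3673863 = -924*29 + 3673863 = -26796 + 3673863 = 3647067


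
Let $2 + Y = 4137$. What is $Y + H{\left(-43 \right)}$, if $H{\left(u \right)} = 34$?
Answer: $4169$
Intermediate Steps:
$Y = 4135$ ($Y = -2 + 4137 = 4135$)
$Y + H{\left(-43 \right)} = 4135 + 34 = 4169$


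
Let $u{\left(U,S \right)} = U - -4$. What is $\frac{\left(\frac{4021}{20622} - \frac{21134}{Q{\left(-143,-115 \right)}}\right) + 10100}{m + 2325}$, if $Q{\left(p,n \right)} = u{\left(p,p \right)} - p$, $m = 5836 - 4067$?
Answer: $\frac{24832471}{21106617} \approx 1.1765$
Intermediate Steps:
$u{\left(U,S \right)} = 4 + U$ ($u{\left(U,S \right)} = U + 4 = 4 + U$)
$m = 1769$
$Q{\left(p,n \right)} = 4$ ($Q{\left(p,n \right)} = \left(4 + p\right) - p = 4$)
$\frac{\left(\frac{4021}{20622} - \frac{21134}{Q{\left(-143,-115 \right)}}\right) + 10100}{m + 2325} = \frac{\left(\frac{4021}{20622} - \frac{21134}{4}\right) + 10100}{1769 + 2325} = \frac{\left(4021 \cdot \frac{1}{20622} - \frac{10567}{2}\right) + 10100}{4094} = \left(\left(\frac{4021}{20622} - \frac{10567}{2}\right) + 10100\right) \frac{1}{4094} = \left(- \frac{54476158}{10311} + 10100\right) \frac{1}{4094} = \frac{49664942}{10311} \cdot \frac{1}{4094} = \frac{24832471}{21106617}$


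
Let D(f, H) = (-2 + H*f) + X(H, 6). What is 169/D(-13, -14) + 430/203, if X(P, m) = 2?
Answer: 1237/406 ≈ 3.0468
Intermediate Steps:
D(f, H) = H*f (D(f, H) = (-2 + H*f) + 2 = H*f)
169/D(-13, -14) + 430/203 = 169/((-14*(-13))) + 430/203 = 169/182 + 430*(1/203) = 169*(1/182) + 430/203 = 13/14 + 430/203 = 1237/406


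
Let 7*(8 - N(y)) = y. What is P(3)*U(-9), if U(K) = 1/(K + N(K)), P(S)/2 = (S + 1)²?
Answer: 112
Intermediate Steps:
N(y) = 8 - y/7
P(S) = 2*(1 + S)² (P(S) = 2*(S + 1)² = 2*(1 + S)²)
U(K) = 1/(8 + 6*K/7) (U(K) = 1/(K + (8 - K/7)) = 1/(8 + 6*K/7))
P(3)*U(-9) = (2*(1 + 3)²)*(7/(2*(28 + 3*(-9)))) = (2*4²)*(7/(2*(28 - 27))) = (2*16)*((7/2)/1) = 32*((7/2)*1) = 32*(7/2) = 112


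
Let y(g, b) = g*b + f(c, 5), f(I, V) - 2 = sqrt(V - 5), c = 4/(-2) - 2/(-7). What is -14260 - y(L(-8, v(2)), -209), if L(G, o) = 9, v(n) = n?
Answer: -12381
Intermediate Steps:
c = -12/7 (c = 4*(-1/2) - 2*(-1/7) = -2 + 2/7 = -12/7 ≈ -1.7143)
f(I, V) = 2 + sqrt(-5 + V) (f(I, V) = 2 + sqrt(V - 5) = 2 + sqrt(-5 + V))
y(g, b) = 2 + b*g (y(g, b) = g*b + (2 + sqrt(-5 + 5)) = b*g + (2 + sqrt(0)) = b*g + (2 + 0) = b*g + 2 = 2 + b*g)
-14260 - y(L(-8, v(2)), -209) = -14260 - (2 - 209*9) = -14260 - (2 - 1881) = -14260 - 1*(-1879) = -14260 + 1879 = -12381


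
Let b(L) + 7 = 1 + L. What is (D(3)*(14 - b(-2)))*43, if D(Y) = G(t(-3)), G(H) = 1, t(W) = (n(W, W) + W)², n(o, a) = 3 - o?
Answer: 946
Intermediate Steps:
b(L) = -6 + L (b(L) = -7 + (1 + L) = -6 + L)
t(W) = 9 (t(W) = ((3 - W) + W)² = 3² = 9)
D(Y) = 1
(D(3)*(14 - b(-2)))*43 = (1*(14 - (-6 - 2)))*43 = (1*(14 - 1*(-8)))*43 = (1*(14 + 8))*43 = (1*22)*43 = 22*43 = 946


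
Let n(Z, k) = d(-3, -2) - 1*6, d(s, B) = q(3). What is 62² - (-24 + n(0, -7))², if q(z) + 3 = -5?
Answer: 2400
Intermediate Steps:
q(z) = -8 (q(z) = -3 - 5 = -8)
d(s, B) = -8
n(Z, k) = -14 (n(Z, k) = -8 - 1*6 = -8 - 6 = -14)
62² - (-24 + n(0, -7))² = 62² - (-24 - 14)² = 3844 - 1*(-38)² = 3844 - 1*1444 = 3844 - 1444 = 2400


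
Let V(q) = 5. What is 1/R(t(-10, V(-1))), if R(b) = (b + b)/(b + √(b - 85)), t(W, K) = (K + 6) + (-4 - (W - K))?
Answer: ½ + 3*I*√7/44 ≈ 0.5 + 0.18039*I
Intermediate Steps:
t(W, K) = 2 - W + 2*K (t(W, K) = (6 + K) + (-4 + (K - W)) = (6 + K) + (-4 + K - W) = 2 - W + 2*K)
R(b) = 2*b/(b + √(-85 + b)) (R(b) = (2*b)/(b + √(-85 + b)) = 2*b/(b + √(-85 + b)))
1/R(t(-10, V(-1))) = 1/(2*(2 - 1*(-10) + 2*5)/((2 - 1*(-10) + 2*5) + √(-85 + (2 - 1*(-10) + 2*5)))) = 1/(2*(2 + 10 + 10)/((2 + 10 + 10) + √(-85 + (2 + 10 + 10)))) = 1/(2*22/(22 + √(-85 + 22))) = 1/(2*22/(22 + √(-63))) = 1/(2*22/(22 + 3*I*√7)) = 1/(44/(22 + 3*I*√7)) = ½ + 3*I*√7/44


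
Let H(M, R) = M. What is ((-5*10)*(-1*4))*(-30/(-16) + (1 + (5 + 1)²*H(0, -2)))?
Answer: 575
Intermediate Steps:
((-5*10)*(-1*4))*(-30/(-16) + (1 + (5 + 1)²*H(0, -2))) = ((-5*10)*(-1*4))*(-30/(-16) + (1 + (5 + 1)²*0)) = (-50*(-4))*(-30*(-1/16) + (1 + 6²*0)) = 200*(15/8 + (1 + 36*0)) = 200*(15/8 + (1 + 0)) = 200*(15/8 + 1) = 200*(23/8) = 575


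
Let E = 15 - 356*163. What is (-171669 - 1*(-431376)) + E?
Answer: 201694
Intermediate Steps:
E = -58013 (E = 15 - 58028 = -58013)
(-171669 - 1*(-431376)) + E = (-171669 - 1*(-431376)) - 58013 = (-171669 + 431376) - 58013 = 259707 - 58013 = 201694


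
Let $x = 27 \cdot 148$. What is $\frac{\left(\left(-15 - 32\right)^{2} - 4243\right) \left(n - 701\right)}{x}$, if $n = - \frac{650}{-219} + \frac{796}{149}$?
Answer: $\frac{2554156741}{7244082} \approx 352.59$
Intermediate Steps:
$n = \frac{271174}{32631}$ ($n = \left(-650\right) \left(- \frac{1}{219}\right) + 796 \cdot \frac{1}{149} = \frac{650}{219} + \frac{796}{149} = \frac{271174}{32631} \approx 8.3103$)
$x = 3996$
$\frac{\left(\left(-15 - 32\right)^{2} - 4243\right) \left(n - 701\right)}{x} = \frac{\left(\left(-15 - 32\right)^{2} - 4243\right) \left(\frac{271174}{32631} - 701\right)}{3996} = \left(\left(-47\right)^{2} - 4243\right) \left(- \frac{22603157}{32631}\right) \frac{1}{3996} = \left(2209 - 4243\right) \left(- \frac{22603157}{32631}\right) \frac{1}{3996} = \left(-2034\right) \left(- \frac{22603157}{32631}\right) \frac{1}{3996} = \frac{15324940446}{10877} \cdot \frac{1}{3996} = \frac{2554156741}{7244082}$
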